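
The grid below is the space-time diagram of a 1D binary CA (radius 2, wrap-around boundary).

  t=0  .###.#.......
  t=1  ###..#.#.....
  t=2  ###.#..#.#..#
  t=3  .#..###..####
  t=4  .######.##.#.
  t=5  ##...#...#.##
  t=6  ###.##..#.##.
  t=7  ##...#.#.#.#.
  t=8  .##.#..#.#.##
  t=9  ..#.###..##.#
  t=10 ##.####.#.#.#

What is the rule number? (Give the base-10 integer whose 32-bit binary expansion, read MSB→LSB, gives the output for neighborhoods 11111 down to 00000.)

  ##### -> .   bit 31 = 0  t=4,i=3
  ####. -> #   bit 30 = 1  t=2,i=1
  ###.# -> .   bit 29 = 0  t=0,i=3
  ###.. -> #   bit 28 = 1  t=1,i=2
  ##.## -> .   bit 27 = 0  t=4,i=7
  ##.#. -> .   bit 26 = 0  t=0,i=4
  ##..# -> .   bit 25 = 0  t=1,i=3
  ##... -> #   bit 24 = 1  t=5,i=2
  #.### -> #   bit 23 = 1  t=5,i=11
  #.##. -> .   bit 22 = 0  t=4,i=8
  #.#.# -> #   bit 21 = 1  t=7,i=7
  #.#.. -> #   bit 20 = 1  t=0,i=5
  #..## -> #   bit 19 = 1  t=2,i=11
  #..#. -> #   bit 18 = 1  t=1,i=4
  #...# -> .   bit 17 = 0  t=5,i=3
  #.... -> #   bit 16 = 1  t=0,i=7
  .#### -> .   bit 15 = 0  t=2,i=0
  .###. -> #   bit 14 = 1  t=0,i=2
  .##.# -> #   bit 13 = 1  t=4,i=9
  .##.. -> #   bit 12 = 1  t=6,i=5
  .#.## -> #   bit 11 = 1  t=5,i=10
  .#.#. -> .   bit 10 = 0  t=1,i=6
  .#..# -> #   bit 9 = 1  t=2,i=5
  .#... -> .   bit 8 = 0  t=0,i=6
  ..### -> #   bit 7 = 1  t=0,i=1
  ..##. -> .   bit 6 = 0  t=9,i=9
  ..#.# -> .   bit 5 = 0  t=1,i=5
  ..#.. -> #   bit 4 = 1  t=5,i=5
  ...## -> #   bit 3 = 1  t=0,i=0
  ...#. -> #   bit 2 = 1  t=5,i=4
  ....# -> .   bit 1 = 0  t=0,i=12
  ..... -> .   bit 0 = 0  t=0,i=8
  bits 01010001101111010111101010011100 = 1371372188

1371372188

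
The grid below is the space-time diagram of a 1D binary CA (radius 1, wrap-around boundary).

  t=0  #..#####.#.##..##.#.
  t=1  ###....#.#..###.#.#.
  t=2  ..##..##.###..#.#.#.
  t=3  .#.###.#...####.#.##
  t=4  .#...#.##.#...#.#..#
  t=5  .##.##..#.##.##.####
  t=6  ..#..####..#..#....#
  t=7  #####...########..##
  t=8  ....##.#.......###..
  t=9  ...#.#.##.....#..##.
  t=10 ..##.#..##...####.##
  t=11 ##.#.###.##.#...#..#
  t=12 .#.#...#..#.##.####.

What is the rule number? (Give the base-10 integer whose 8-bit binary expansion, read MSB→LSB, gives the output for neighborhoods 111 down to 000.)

86

  ### -> .   bit 7 = 0  t=0,i=4
  ##. -> #   bit 6 = 1  t=0,i=7
  #.# -> .   bit 5 = 0  t=0,i=8
  #.. -> #   bit 4 = 1  t=0,i=1
  .## -> .   bit 3 = 0  t=0,i=3
  .#. -> #   bit 2 = 1  t=0,i=0
  ..# -> #   bit 1 = 1  t=0,i=2
  ... -> .   bit 0 = 0  t=1,i=4
  bits 01010110 = 86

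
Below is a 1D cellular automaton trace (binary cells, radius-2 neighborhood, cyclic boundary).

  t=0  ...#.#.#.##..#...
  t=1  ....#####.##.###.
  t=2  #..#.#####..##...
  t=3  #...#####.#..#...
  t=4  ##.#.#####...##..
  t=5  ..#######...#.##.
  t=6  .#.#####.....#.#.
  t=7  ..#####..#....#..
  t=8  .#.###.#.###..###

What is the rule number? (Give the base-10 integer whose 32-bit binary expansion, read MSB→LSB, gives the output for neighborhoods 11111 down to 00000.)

  #####|#  b31=1 t=1,i=6
  ####.|#  b30=1 t=1,i=7
  ###.#|#  b29=1 t=1,i=8
  ###..|.  b28=0 t=1,i=15
  ##.##|#  b27=1 t=1,i=9
  ##.#.|#  b26=1 t=3,i=9
  ##..#|#  b25=1 t=0,i=11
  ##...|.  b24=0 t=1,i=16
  #.###|#  b23=1 t=1,i=13
  #.##.|.  b22=0 t=0,i=9
  #.#.#|#  b21=1 t=0,i=5
  #.#..|.  b20=0 t=3,i=10
  #..##|.  b19=0 t=2,i=11
  #..#.|.  b18=0 t=0,i=12
  #...#|.  b17=0 t=2,i=15
  #....|#  b16=1 t=0,i=15
  .####|#  b15=1 t=1,i=5
  .###.|.  b14=0 t=1,i=14
  .##.#|.  b13=0 t=1,i=11
  .##..|#  b12=1 t=0,i=10
  .#.##|#  b11=1 t=0,i=8
  .#.#.|#  b10=1 t=0,i=4
  .#..#|.  b9=0 t=2,i=1
  .#...|#  b8=1 t=0,i=14
  ..###|.  b7=0 t=1,i=4
  ..##.|.  b6=0 t=2,i=12
  ..#.#|.  b5=0 t=0,i=3
  ..#..|#  b4=1 t=0,i=13
  ...##|#  b3=1 t=1,i=3
  ...#.|.  b2=0 t=0,i=2
  ....#|.  b1=0 t=0,i=1
  .....|.  b0=0 t=0,i=0
  bits 11101110101000011001110100011000 = 4003568920

4003568920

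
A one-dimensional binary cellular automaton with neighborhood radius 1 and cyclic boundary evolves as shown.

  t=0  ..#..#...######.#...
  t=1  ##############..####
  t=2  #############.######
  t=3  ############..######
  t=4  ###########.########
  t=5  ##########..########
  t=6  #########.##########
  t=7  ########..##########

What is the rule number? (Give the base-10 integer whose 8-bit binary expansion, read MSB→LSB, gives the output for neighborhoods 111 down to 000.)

159

  ### -> #   bit 7 = 1  t=0,i=10
  ##. -> .   bit 6 = 0  t=0,i=14
  #.# -> .   bit 5 = 0  t=0,i=15
  #.. -> #   bit 4 = 1  t=0,i=3
  .## -> #   bit 3 = 1  t=0,i=9
  .#. -> #   bit 2 = 1  t=0,i=2
  ..# -> #   bit 1 = 1  t=0,i=1
  ... -> #   bit 0 = 1  t=0,i=0
  bits 10011111 = 159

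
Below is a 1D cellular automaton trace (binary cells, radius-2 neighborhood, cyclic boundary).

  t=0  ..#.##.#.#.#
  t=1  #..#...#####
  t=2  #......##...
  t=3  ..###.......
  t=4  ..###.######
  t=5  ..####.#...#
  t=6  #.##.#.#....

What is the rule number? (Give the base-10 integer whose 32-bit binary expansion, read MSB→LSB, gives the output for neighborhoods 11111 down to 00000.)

  nb #####: next=.  (t=1,i=9, bit31=0)
  nb ####.: next=.  (t=1,i=11, bit30=0)
  nb ###.#: next=#  (t=4,i=4, bit29=1)
  nb ###..: next=#  (t=1,i=0, bit28=1)
  nb ##.##: next=#  (t=4,i=5, bit27=1)
  nb ##.#.: next=.  (t=0,i=6, bit26=0)
  nb ##..#: next=.  (t=1,i=1, bit25=0)
  nb ##...: next=.  (t=2,i=9, bit24=0)
  nb #.###: next=.  (t=4,i=6, bit23=0)
  nb #.##.: next=.  (t=0,i=4, bit22=0)
  nb #.#.#: next=#  (t=0,i=7, bit21=1)
  nb #.#..: next=#  (t=0,i=11, bit20=1)
  nb #..##: next=.  (t=4,i=1, bit19=0)
  nb #..#.: next=.  (t=0,i=1, bit18=0)
  nb #...#: next=.  (t=1,i=5, bit17=0)
  nb #....: next=#  (t=2,i=2, bit16=1)
  nb .####: next=#  (t=1,i=8, bit15=1)
  nb .###.: next=#  (t=3,i=3, bit14=1)
  nb .##.#: next=.  (t=0,i=5, bit13=0)
  nb .##..: next=.  (t=2,i=8, bit12=0)
  nb .#.##: next=#  (t=0,i=3, bit11=1)
  nb .#.#.: next=#  (t=0,i=8, bit10=1)
  nb .#..#: next=#  (t=0,i=0, bit9=1)
  nb .#...: next=.  (t=1,i=4, bit8=0)
  nb ..###: next=#  (t=1,i=7, bit7=1)
  nb ..##.: next=.  (t=2,i=7, bit6=0)
  nb ..#.#: next=.  (t=0,i=2, bit5=0)
  nb ..#..: next=.  (t=1,i=3, bit4=0)
  nb ...##: next=.  (t=1,i=6, bit3=0)
  nb ...#.: next=.  (t=2,i=11, bit2=0)
  nb ....#: next=.  (t=2,i=5, bit1=0)
  nb .....: next=#  (t=2,i=3, bit0=1)
  bits 00111000001100011100111010000001 = 942788225

942788225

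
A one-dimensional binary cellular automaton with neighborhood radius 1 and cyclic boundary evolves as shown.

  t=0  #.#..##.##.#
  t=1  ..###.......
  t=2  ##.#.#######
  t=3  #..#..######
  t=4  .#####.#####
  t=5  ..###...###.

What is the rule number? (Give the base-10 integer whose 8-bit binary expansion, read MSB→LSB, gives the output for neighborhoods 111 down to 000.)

  ### -> #   bit 7 = 1  t=1,i=3
  ##. -> .   bit 6 = 0  t=0,i=0
  #.# -> .   bit 5 = 0  t=0,i=1
  #.. -> #   bit 4 = 1  t=0,i=3
  .## -> .   bit 3 = 0  t=0,i=5
  .#. -> #   bit 2 = 1  t=0,i=2
  ..# -> #   bit 1 = 1  t=0,i=4
  ... -> #   bit 0 = 1  t=1,i=0
  bits 10010111 = 151

151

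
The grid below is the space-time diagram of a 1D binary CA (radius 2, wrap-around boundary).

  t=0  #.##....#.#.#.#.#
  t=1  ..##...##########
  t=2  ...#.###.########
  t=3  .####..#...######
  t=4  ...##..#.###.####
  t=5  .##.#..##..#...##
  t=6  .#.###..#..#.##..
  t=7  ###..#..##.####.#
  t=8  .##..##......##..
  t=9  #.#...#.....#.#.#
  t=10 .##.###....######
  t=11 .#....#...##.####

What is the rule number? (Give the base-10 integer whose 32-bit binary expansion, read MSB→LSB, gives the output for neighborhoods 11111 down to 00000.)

  [31] ##### => #  t=1,i=9
  [30] ####. => #  t=1,i=15
  [29] ###.# => #  t=2,i=7
  [28] ###.. => #  t=1,i=16
  [27] ##.## => .  t=0,i=1
  [26] ##.#. => #  t=5,i=3
  [25] ##..# => .  t=1,i=0
  [24] ##... => .  t=0,i=4
  [23] #.### => .  t=2,i=5
  [22] #.##. => #  t=0,i=2
  [21] #.#.# => #  t=0,i=10
  [20] #.#.. => #  t=5,i=4
  [19] #..## => .  t=1,i=1
  [18] #..#. => .  t=3,i=6
  [17] #...# => #  t=1,i=5
  [16] #.... => .  t=0,i=5
  [15] .#### => .  t=1,i=8
  [14] .###. => .  t=2,i=6
  [13] .##.# => .  t=0,i=0
  [12] .##.. => #  t=0,i=3
  [11] .#.## => #  t=0,i=15
  [10] .#.#. => #  t=0,i=9
  [9] .#..# => #  t=5,i=5
  [8] .#... => .  t=3,i=8
  [7] ..### => #  t=1,i=7
  [6] ..##. => .  t=1,i=2
  [5] ..#.# => #  t=0,i=8
  [4] ..#.. => #  t=3,i=7
  [3] ...## => #  t=1,i=6
  [2] ...#. => #  t=0,i=7
  [1] ....# => .  t=0,i=6
  [0] ..... => .  t=8,i=9
  bits 11110100011100100001111010111100 = 4101119676

4101119676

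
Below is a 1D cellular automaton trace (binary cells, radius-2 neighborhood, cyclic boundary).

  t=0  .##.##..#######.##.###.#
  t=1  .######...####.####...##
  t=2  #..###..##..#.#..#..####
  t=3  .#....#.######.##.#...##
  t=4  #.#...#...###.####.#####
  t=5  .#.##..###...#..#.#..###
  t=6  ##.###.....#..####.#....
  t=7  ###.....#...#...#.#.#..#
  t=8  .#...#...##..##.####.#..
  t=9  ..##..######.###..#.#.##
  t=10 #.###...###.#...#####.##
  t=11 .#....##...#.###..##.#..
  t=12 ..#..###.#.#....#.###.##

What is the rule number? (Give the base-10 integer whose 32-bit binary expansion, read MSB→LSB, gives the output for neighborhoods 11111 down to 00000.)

3462805353

  #####|#  b31=1 t=0,i=10
  ####.|#  b30=1 t=0,i=13
  ###.#|.  b29=0 t=0,i=14
  ###..|.  b28=0 t=1,i=6
  ##.##|#  b27=1 t=0,i=3
  ##.#.|#  b26=1 t=0,i=22
  ##..#|#  b25=1 t=0,i=6
  ##...|.  b24=0 t=1,i=7
  #.###|.  b23=0 t=0,i=19
  #.##.|#  b22=1 t=0,i=1
  #.#.#|#  b21=1 t=0,i=23
  #.#..|.  b20=0 t=2,i=14
  #..##|.  b19=0 t=0,i=7
  #..#.|#  b18=1 t=2,i=11
  #...#|#  b17=1 t=1,i=8
  #....|.  b16=0 t=3,i=3
  .####|.  b15=0 t=0,i=9
  .###.|.  b14=0 t=0,i=20
  .##.#|#  b13=1 t=0,i=2
  .##..|#  b12=1 t=0,i=5
  .#.##|.  b11=0 t=0,i=0
  .#.#.|#  b10=1 t=2,i=13
  .#..#|#  b9=1 t=2,i=15
  .#...|#  b8=1 t=3,i=2
  ..###|.  b7=0 t=0,i=8
  ..##.|#  b6=1 t=1,i=22
  ..#.#|#  b5=1 t=2,i=12
  ..#..|.  b4=0 t=2,i=17
  ...##|#  b3=1 t=1,i=9
  ...#.|.  b2=0 t=3,i=5
  ....#|.  b1=0 t=3,i=4
  .....|#  b0=1 t=6,i=8
  bits 11001110011001100011011101101001 = 3462805353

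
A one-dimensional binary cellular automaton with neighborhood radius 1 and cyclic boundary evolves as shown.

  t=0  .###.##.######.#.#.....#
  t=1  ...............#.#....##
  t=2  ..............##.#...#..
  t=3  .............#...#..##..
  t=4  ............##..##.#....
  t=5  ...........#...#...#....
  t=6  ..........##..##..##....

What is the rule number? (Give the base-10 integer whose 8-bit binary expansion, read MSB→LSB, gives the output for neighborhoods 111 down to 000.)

  nb ###: next=.  (t=0,i=2, bit7=0)
  nb ##.: next=.  (t=0,i=3, bit6=0)
  nb #.#: next=.  (t=0,i=0, bit5=0)
  nb #..: next=.  (t=0,i=18, bit4=0)
  nb .##: next=.  (t=0,i=1, bit3=0)
  nb .#.: next=#  (t=0,i=15, bit2=1)
  nb ..#: next=#  (t=0,i=22, bit1=1)
  nb ...: next=.  (t=0,i=19, bit0=0)
  bits 00000110 = 6

6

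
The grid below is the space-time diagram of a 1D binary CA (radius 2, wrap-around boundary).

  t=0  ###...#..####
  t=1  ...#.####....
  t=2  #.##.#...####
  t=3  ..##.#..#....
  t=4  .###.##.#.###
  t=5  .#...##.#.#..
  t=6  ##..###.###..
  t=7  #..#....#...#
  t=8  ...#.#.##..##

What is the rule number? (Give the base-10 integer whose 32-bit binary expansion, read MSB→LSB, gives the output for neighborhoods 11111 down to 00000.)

  #####|.  b31=0 t=0,i=0
  ####.|.  b30=0 t=0,i=1
  ###.#|.  b29=0 t=2,i=0
  ###..|.  b28=0 t=0,i=2
  ##.##|.  b27=0 t=2,i=1
  ##.#.|.  b26=0 t=2,i=4
  ##..#|.  b25=0 t=6,i=2
  ##...|#  b24=1 t=0,i=3
  #.###|#  b23=1 t=1,i=5
  #.##.|#  b22=1 t=2,i=2
  #.#.#|#  b21=1 t=4,i=8
  #.#..|#  b20=1 t=2,i=5
  #..##|#  b19=1 t=0,i=8
  #..#.|.  b18=0 t=3,i=7
  #...#|.  b17=0 t=0,i=4
  #....|#  b16=1 t=1,i=10
  .####|.  b15=0 t=0,i=10
  .###.|.  b14=0 t=4,i=2
  .##.#|#  b13=1 t=2,i=3
  .##..|.  b12=0 t=6,i=1
  .#.##|.  b11=0 t=1,i=4
  .#.#.|#  b10=1 t=5,i=9
  .#..#|#  b9=1 t=0,i=7
  .#...|.  b8=0 t=2,i=6
  ..###|.  b7=0 t=0,i=9
  ..##.|#  b6=1 t=3,i=2
  ..#.#|#  b5=1 t=1,i=3
  ..#..|#  b4=1 t=0,i=6
  ...##|#  b3=1 t=2,i=8
  ...#.|#  b2=1 t=0,i=5
  ....#|.  b1=0 t=1,i=1
  .....|#  b0=1 t=1,i=0
  bits 00000001111110010010011001111101 = 33105533

33105533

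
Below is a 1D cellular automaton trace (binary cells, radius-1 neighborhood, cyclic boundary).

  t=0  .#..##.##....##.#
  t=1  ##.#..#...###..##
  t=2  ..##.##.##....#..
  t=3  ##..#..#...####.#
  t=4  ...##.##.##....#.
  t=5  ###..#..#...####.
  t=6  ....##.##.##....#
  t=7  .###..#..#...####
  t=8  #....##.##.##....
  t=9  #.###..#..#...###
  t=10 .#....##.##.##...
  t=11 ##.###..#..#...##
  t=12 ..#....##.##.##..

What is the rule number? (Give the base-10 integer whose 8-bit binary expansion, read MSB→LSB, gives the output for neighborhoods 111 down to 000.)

39

  [7] ### => .  t=1,i=0
  [6] ##. => .  t=0,i=5
  [5] #.# => #  t=0,i=0
  [4] #.. => .  t=0,i=2
  [3] .## => .  t=0,i=4
  [2] .#. => #  t=0,i=1
  [1] ..# => #  t=0,i=3
  [0] ... => #  t=0,i=10
  bits 00100111 = 39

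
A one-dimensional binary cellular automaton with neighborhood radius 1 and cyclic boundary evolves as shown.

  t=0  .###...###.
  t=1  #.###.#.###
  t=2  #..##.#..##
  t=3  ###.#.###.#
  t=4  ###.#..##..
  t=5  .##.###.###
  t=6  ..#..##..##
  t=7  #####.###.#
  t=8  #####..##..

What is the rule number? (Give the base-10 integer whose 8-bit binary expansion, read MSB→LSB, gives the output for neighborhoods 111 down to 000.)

  ###|#  b7=1 t=0,i=2
  ##.|#  b6=1 t=0,i=3
  #.#|.  b5=0 t=1,i=1
  #..|#  b4=1 t=0,i=4
  .##|.  b3=0 t=0,i=1
  .#.|#  b2=1 t=1,i=6
  ..#|#  b1=1 t=0,i=0
  ...|.  b0=0 t=0,i=5
  bits 11010110 = 214

214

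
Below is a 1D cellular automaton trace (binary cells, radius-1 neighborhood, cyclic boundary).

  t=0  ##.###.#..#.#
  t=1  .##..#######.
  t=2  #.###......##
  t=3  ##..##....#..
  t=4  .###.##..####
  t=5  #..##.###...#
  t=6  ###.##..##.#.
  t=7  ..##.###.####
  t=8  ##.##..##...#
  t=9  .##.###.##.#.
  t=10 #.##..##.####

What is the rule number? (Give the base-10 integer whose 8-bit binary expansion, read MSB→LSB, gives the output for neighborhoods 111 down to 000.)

  ### -> .   bit 7 = 0  t=0,i=0
  ##. -> #   bit 6 = 1  t=0,i=1
  #.# -> #   bit 5 = 1  t=0,i=2
  #.. -> #   bit 4 = 1  t=0,i=8
  .## -> .   bit 3 = 0  t=0,i=3
  .#. -> #   bit 2 = 1  t=0,i=7
  ..# -> #   bit 1 = 1  t=0,i=9
  ... -> .   bit 0 = 0  t=2,i=6
  bits 01110110 = 118

118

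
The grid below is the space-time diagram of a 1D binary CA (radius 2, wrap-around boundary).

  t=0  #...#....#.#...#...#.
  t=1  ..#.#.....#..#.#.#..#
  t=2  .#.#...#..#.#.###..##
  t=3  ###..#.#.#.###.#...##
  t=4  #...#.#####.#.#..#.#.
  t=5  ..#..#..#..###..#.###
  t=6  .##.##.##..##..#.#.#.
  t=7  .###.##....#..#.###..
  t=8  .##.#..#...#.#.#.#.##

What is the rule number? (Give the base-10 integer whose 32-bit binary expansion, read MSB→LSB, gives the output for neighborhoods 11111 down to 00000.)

2368105681

  ##### -> #   bit 31 = 1  t=3,i=0
  ####. -> .   bit 30 = 0  t=3,i=1
  ###.# -> .   bit 29 = 0  t=3,i=13
  ###.. -> .   bit 28 = 0  t=2,i=16
  ##.## -> #   bit 27 = 1  t=6,i=3
  ##.#. -> #   bit 26 = 1  t=2,i=0
  ##..# -> .   bit 25 = 0  t=2,i=17
  ##... -> #   bit 24 = 1  t=7,i=7
  #.### -> .   bit 23 = 0  t=2,i=14
  #.##. -> .   bit 22 = 0  t=6,i=4
  #.#.# -> #   bit 21 = 1  t=1,i=15
  #.#.. -> .   bit 20 = 0  t=0,i=0
  #..## -> .   bit 19 = 0  t=2,i=18
  #..#. -> #   bit 18 = 1  t=1,i=1
  #...# -> #   bit 17 = 1  t=0,i=2
  #.... -> .   bit 16 = 0  t=0,i=6
  .#### -> .   bit 15 = 0  t=3,i=20
  .###. -> #   bit 14 = 1  t=2,i=15
  .##.# -> #   bit 13 = 1  t=2,i=20
  .##.. -> .   bit 12 = 0  t=6,i=8
  .#.## -> #   bit 11 = 1  t=2,i=13
  .#.#. -> #   bit 10 = 1  t=0,i=10
  .#..# -> .   bit 9 = 0  t=1,i=0
  .#... -> .   bit 8 = 0  t=0,i=1
  ..### -> #   bit 7 = 1  t=3,i=19
  ..##. -> #   bit 6 = 1  t=2,i=19
  ..#.# -> .   bit 5 = 0  t=0,i=9
  ..#.. -> #   bit 4 = 1  t=0,i=4
  ...## -> .   bit 3 = 0  t=3,i=18
  ...#. -> .   bit 2 = 0  t=0,i=3
  ....# -> .   bit 1 = 0  t=0,i=7
  ..... -> #   bit 0 = 1  t=1,i=7
  bits 10001101001001100110110011010001 = 2368105681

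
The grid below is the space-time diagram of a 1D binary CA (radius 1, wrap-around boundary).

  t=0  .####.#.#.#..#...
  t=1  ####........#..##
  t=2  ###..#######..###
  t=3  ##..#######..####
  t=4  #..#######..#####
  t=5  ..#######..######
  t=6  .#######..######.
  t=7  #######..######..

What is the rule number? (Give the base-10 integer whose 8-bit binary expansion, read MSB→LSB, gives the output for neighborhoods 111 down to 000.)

  [7] ### => #  t=0,i=2
  [6] ##. => .  t=0,i=4
  [5] #.# => .  t=0,i=5
  [4] #.. => .  t=0,i=11
  [3] .## => #  t=0,i=1
  [2] .#. => .  t=0,i=6
  [1] ..# => #  t=0,i=0
  [0] ... => #  t=0,i=15
  bits 10001011 = 139

139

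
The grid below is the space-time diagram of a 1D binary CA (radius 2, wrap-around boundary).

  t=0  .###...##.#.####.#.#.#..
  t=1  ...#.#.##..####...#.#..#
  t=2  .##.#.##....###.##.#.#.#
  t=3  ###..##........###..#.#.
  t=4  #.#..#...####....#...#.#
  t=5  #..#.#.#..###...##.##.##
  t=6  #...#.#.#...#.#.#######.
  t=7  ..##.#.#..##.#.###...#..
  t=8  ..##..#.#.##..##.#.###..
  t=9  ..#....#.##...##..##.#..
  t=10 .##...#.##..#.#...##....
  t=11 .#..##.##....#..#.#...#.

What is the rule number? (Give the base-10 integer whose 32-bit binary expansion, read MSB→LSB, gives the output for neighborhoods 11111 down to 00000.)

1489153621

  ##### -> .   bit 31 = 0  t=6,i=18
  ####. -> #   bit 30 = 1  t=0,i=14
  ###.# -> .   bit 29 = 0  t=0,i=15
  ###.. -> #   bit 28 = 1  t=0,i=3
  ##.## -> #   bit 27 = 1  t=2,i=15
  ##.#. -> .   bit 26 = 0  t=0,i=9
  ##..# -> .   bit 25 = 0  t=1,i=9
  ##... -> .   bit 24 = 0  t=0,i=4
  #.### -> #   bit 23 = 1  t=0,i=12
  #.##. -> #   bit 22 = 1  t=1,i=7
  #.#.# -> .   bit 21 = 0  t=0,i=10
  #.#.. -> .   bit 20 = 0  t=0,i=21
  #..## -> .   bit 19 = 0  t=1,i=10
  #..#. -> .   bit 18 = 0  t=1,i=22
  #...# -> #   bit 17 = 1  t=0,i=5
  #.... -> .   bit 16 = 0  t=2,i=9
  .#### -> #   bit 15 = 1  t=0,i=13
  .###. -> .   bit 14 = 0  t=0,i=2
  .##.# -> #   bit 13 = 1  t=0,i=8
  .##.. -> .   bit 12 = 0  t=1,i=8
  .#.## -> #   bit 11 = 1  t=0,i=11
  .#.#. -> #   bit 10 = 1  t=0,i=18
  .#..# -> #   bit 9 = 1  t=1,i=21
  .#... -> .   bit 8 = 0  t=0,i=22
  ..### -> .   bit 7 = 0  t=0,i=1
  ..##. -> #   bit 6 = 1  t=0,i=7
  ..#.# -> .   bit 5 = 0  t=1,i=3
  ..#.. -> #   bit 4 = 1  t=1,i=23
  ...## -> .   bit 3 = 0  t=0,i=0
  ...#. -> #   bit 2 = 1  t=1,i=2
  ....# -> .   bit 1 = 0  t=2,i=10
  ..... -> #   bit 0 = 1  t=3,i=9
  bits 01011000110000101010111001010101 = 1489153621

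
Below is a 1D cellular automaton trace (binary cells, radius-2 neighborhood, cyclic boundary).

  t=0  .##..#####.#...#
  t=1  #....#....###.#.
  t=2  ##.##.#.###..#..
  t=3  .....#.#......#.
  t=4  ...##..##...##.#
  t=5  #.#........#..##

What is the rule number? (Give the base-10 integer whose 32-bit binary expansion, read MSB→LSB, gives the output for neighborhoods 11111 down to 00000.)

  nb #####: next=.  (t=0,i=7, bit31=0)
  nb ####.: next=.  (t=0,i=8, bit30=0)
  nb ###.#: next=.  (t=0,i=9, bit29=0)
  nb ###..: next=.  (t=2,i=10, bit28=0)
  nb ##.##: next=.  (t=2,i=2, bit27=0)
  nb ##.#.: next=#  (t=0,i=10, bit26=1)
  nb ##..#: next=.  (t=0,i=3, bit25=0)
  nb ##...: next=.  (t=4,i=9, bit24=0)
  nb #.###: next=.  (t=2,i=8, bit23=0)
  nb #.##.: next=.  (t=0,i=1, bit22=0)
  nb #.#.#: next=.  (t=1,i=14, bit21=0)
  nb #.#..: next=#  (t=0,i=11, bit20=1)
  nb #..##: next=.  (t=0,i=4, bit19=0)
  nb #..#.: next=.  (t=2,i=12, bit18=0)
  nb #...#: next=.  (t=0,i=13, bit17=0)
  nb #....: next=.  (t=1,i=2, bit16=0)
  nb .####: next=.  (t=0,i=6, bit15=0)
  nb .###.: next=.  (t=1,i=11, bit14=0)
  nb .##.#: next=.  (t=2,i=1, bit13=0)
  nb .##..: next=.  (t=0,i=2, bit12=0)
  nb .#.##: next=#  (t=0,i=0, bit11=1)
  nb .#.#.: next=.  (t=1,i=15, bit10=0)
  nb .#..#: next=#  (t=2,i=14, bit9=1)
  nb .#...: next=#  (t=0,i=12, bit8=1)
  nb ..###: next=#  (t=0,i=5, bit7=1)
  nb ..##.: next=.  (t=2,i=0, bit6=0)
  nb ..#.#: next=.  (t=0,i=15, bit5=0)
  nb ..#..: next=.  (t=1,i=5, bit4=0)
  nb ...##: next=#  (t=1,i=9, bit3=1)
  nb ...#.: next=#  (t=0,i=14, bit2=1)
  nb ....#: next=#  (t=1,i=3, bit1=1)
  nb .....: next=.  (t=3,i=1, bit0=0)
  bits 00000100000100000000101110001110 = 68160398

68160398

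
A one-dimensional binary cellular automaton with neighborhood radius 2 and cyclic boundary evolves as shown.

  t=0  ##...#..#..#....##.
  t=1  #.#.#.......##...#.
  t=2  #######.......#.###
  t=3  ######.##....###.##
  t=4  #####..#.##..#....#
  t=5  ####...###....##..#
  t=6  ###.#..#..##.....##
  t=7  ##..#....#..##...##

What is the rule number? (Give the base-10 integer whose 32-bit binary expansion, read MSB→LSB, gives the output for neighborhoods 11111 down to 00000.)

3245976996

  ##### -> #   bit 31 = 1  t=2,i=0
  ####. -> #   bit 30 = 1  t=2,i=5
  ###.# -> .   bit 29 = 0  t=3,i=5
  ###.. -> .   bit 28 = 0  t=2,i=6
  ##.## -> .   bit 27 = 0  t=0,i=18
  ##.#. -> .   bit 26 = 0  t=6,i=3
  ##..# -> .   bit 25 = 0  t=4,i=5
  ##... -> #   bit 24 = 1  t=0,i=2
  #.### -> .   bit 23 = 0  t=2,i=16
  #.##. -> #   bit 22 = 1  t=0,i=0
  #.#.# -> #   bit 21 = 1  t=1,i=0
  #.#.. -> #   bit 20 = 1  t=1,i=4
  #..## -> #   bit 19 = 1  t=5,i=17
  #..#. -> .   bit 18 = 0  t=0,i=7
  #...# -> .   bit 17 = 0  t=0,i=3
  #.... -> #   bit 16 = 1  t=0,i=13
  .#### -> #   bit 15 = 1  t=2,i=17
  .###. -> .   bit 14 = 0  t=3,i=14
  .##.# -> #   bit 13 = 1  t=0,i=17
  .##.. -> .   bit 12 = 0  t=0,i=1
  .#.## -> #   bit 11 = 1  t=2,i=15
  .#.#. -> #   bit 10 = 1  t=1,i=1
  .#..# -> .   bit 9 = 0  t=0,i=6
  .#... -> #   bit 8 = 1  t=0,i=12
  ..### -> #   bit 7 = 1  t=3,i=13
  ..##. -> .   bit 6 = 0  t=0,i=16
  ..#.# -> #   bit 5 = 1  t=1,i=17
  ..#.. -> .   bit 4 = 0  t=0,i=5
  ...## -> .   bit 3 = 0  t=0,i=15
  ...#. -> #   bit 2 = 1  t=0,i=4
  ....# -> .   bit 1 = 0  t=0,i=14
  ..... -> .   bit 0 = 0  t=1,i=7
  bits 11000001011110011010110110100100 = 3245976996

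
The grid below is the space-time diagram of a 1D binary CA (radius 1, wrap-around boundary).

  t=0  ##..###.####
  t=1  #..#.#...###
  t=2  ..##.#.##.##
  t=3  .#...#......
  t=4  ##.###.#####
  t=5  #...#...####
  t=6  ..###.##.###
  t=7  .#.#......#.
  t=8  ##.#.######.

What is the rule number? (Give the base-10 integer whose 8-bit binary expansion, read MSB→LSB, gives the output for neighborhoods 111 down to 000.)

135

  ###|#  b7=1 t=0,i=0
  ##.|.  b6=0 t=0,i=1
  #.#|.  b5=0 t=0,i=7
  #..|.  b4=0 t=0,i=2
  .##|.  b3=0 t=0,i=4
  .#.|#  b2=1 t=1,i=3
  ..#|#  b1=1 t=0,i=3
  ...|#  b0=1 t=1,i=7
  bits 10000111 = 135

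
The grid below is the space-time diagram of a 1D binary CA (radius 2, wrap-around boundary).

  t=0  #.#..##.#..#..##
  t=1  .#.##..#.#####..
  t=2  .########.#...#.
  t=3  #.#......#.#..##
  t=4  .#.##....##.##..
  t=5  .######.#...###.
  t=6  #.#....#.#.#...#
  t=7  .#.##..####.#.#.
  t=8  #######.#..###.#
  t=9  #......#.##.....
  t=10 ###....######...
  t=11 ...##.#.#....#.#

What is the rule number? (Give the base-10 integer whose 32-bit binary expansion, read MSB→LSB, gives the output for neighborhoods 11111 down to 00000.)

124624696

  #####|.  b31=0 t=1,i=11
  ####.|.  b30=0 t=1,i=12
  ###.#|.  b29=0 t=0,i=0
  ###..|.  b28=0 t=1,i=13
  ##.##|.  b27=0 t=4,i=11
  ##.#.|#  b26=1 t=0,i=1
  ##..#|#  b25=1 t=1,i=5
  ##...|#  b24=1 t=1,i=14
  #.###|.  b23=0 t=1,i=9
  #.##.|#  b22=1 t=1,i=3
  #.#.#|#  b21=1 t=6,i=9
  #.#..|.  b20=0 t=0,i=2
  #..##|#  b19=1 t=0,i=4
  #..#.|#  b18=1 t=0,i=10
  #...#|.  b17=0 t=1,i=15
  #....|#  b16=1 t=3,i=4
  .####|#  b15=1 t=1,i=10
  .###.|.  b14=0 t=0,i=15
  .##.#|.  b13=0 t=0,i=6
  .##..|#  b12=1 t=1,i=4
  .#.##|#  b11=1 t=1,i=2
  .#.#.|#  b10=1 t=3,i=10
  .#..#|#  b9=1 t=0,i=3
  .#...|#  b8=1 t=2,i=11
  ..###|.  b7=0 t=0,i=14
  ..##.|.  b6=0 t=0,i=5
  ..#.#|#  b5=1 t=1,i=1
  ..#..|#  b4=1 t=0,i=11
  ...##|#  b3=1 t=4,i=8
  ...#.|.  b2=0 t=1,i=0
  ....#|.  b1=0 t=3,i=7
  .....|.  b0=0 t=3,i=5
  bits 00000111011011011001111100111000 = 124624696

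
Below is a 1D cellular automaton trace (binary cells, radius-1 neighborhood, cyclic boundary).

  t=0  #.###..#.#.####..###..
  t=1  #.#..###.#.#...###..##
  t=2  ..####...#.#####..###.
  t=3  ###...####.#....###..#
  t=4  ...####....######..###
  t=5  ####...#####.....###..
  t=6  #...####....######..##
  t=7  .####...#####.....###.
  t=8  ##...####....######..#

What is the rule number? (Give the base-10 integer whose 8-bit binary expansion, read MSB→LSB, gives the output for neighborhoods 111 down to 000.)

31

  [7] ### => .  t=0,i=3
  [6] ##. => .  t=0,i=4
  [5] #.# => .  t=0,i=1
  [4] #.. => #  t=0,i=5
  [3] .## => #  t=0,i=2
  [2] .#. => #  t=0,i=0
  [1] ..# => #  t=0,i=6
  [0] ... => #  t=1,i=13
  bits 00011111 = 31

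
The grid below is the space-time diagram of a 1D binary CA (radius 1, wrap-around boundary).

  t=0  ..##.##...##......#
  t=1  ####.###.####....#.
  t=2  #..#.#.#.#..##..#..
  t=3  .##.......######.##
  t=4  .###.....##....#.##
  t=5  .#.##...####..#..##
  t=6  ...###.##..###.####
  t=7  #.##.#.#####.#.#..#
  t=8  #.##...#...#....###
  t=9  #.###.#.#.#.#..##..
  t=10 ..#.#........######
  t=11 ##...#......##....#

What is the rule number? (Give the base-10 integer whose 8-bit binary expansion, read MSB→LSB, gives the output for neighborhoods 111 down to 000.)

  ###|.  b7=0 t=1,i=1
  ##.|#  b6=1 t=0,i=3
  #.#|.  b5=0 t=0,i=4
  #..|#  b4=1 t=0,i=0
  .##|#  b3=1 t=0,i=2
  .#.|.  b2=0 t=0,i=18
  ..#|#  b1=1 t=0,i=1
  ...|.  b0=0 t=0,i=8
  bits 01011010 = 90

90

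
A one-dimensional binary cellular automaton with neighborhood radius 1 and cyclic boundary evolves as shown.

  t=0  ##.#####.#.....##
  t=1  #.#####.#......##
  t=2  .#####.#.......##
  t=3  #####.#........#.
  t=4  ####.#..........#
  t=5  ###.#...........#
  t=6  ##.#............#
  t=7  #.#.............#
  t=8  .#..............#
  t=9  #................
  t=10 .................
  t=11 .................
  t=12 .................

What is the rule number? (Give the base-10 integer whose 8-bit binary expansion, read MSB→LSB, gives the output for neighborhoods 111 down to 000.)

168

  ### -> #   bit 7 = 1  t=0,i=0
  ##. -> .   bit 6 = 0  t=0,i=1
  #.# -> #   bit 5 = 1  t=0,i=2
  #.. -> .   bit 4 = 0  t=0,i=10
  .## -> #   bit 3 = 1  t=0,i=3
  .#. -> .   bit 2 = 0  t=0,i=9
  ..# -> .   bit 1 = 0  t=0,i=14
  ... -> .   bit 0 = 0  t=0,i=11
  bits 10101000 = 168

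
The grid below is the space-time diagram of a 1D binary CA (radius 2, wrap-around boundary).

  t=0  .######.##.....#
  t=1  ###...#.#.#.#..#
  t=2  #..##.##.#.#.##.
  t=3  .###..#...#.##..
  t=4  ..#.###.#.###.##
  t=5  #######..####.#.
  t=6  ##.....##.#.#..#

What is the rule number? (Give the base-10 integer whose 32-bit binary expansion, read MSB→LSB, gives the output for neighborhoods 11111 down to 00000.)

  #####|.  b31=0 t=0,i=3
  ####.|.  b30=0 t=0,i=5
  ###.#|#  b29=1 t=0,i=6
  ###..|.  b28=0 t=1,i=2
  ##.##|.  b27=0 t=0,i=7
  ##.#.|.  b26=0 t=2,i=8
  ##..#|#  b25=1 t=3,i=4
  ##...|#  b24=1 t=0,i=10
  #.###|#  b23=1 t=0,i=1
  #.##.|#  b22=1 t=0,i=8
  #.#.#|.  b21=0 t=1,i=8
  #.#..|.  b20=0 t=1,i=12
  #..##|#  b19=1 t=1,i=14
  #..#.|#  b18=1 t=3,i=5
  #...#|#  b17=1 t=1,i=4
  #....|.  b16=0 t=0,i=11
  .####|#  b15=1 t=0,i=2
  .###.|#  b14=1 t=3,i=2
  .##.#|.  b13=0 t=2,i=4
  .##..|.  b12=0 t=0,i=9
  .#.##|#  b11=1 t=0,i=0
  .#.#.|#  b10=1 t=1,i=7
  .#..#|#  b9=1 t=1,i=13
  .#...|.  b8=0 t=3,i=7
  ..###|.  b7=0 t=1,i=15
  ..##.|#  b6=1 t=2,i=3
  ..#.#|#  b5=1 t=0,i=15
  ..#..|#  b4=1 t=3,i=6
  ...##|.  b3=0 t=3,i=0
  ...#.|.  b2=0 t=0,i=14
  ....#|.  b1=0 t=0,i=13
  .....|#  b0=1 t=0,i=12
  bits 00100011110011101100111001110001 = 600755825

600755825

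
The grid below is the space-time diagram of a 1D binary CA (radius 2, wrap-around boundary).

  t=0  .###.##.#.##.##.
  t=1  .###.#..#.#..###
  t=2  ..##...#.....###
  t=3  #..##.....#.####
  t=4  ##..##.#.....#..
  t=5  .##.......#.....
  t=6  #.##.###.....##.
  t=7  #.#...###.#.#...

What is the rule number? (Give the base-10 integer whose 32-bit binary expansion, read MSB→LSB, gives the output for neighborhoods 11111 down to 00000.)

862245001

  #####|.  b31=0 t=3,i=14
  ####.|.  b30=0 t=3,i=15
  ###.#|#  b29=1 t=0,i=3
  ###..|#  b28=1 t=2,i=15
  ##.##|.  b27=0 t=0,i=4
  ##.#.|.  b26=0 t=0,i=7
  ##..#|#  b25=1 t=0,i=15
  ##...|#  b24=1 t=2,i=4
  #.###|.  b23=0 t=1,i=1
  #.##.|#  b22=1 t=0,i=5
  #.#.#|#  b21=1 t=0,i=8
  #.#..|.  b20=0 t=1,i=5
  #..##|.  b19=0 t=0,i=0
  #..#.|#  b18=1 t=1,i=7
  #...#|.  b17=0 t=2,i=5
  #....|.  b16=0 t=2,i=9
  .####|#  b15=1 t=3,i=13
  .###.|#  b14=1 t=0,i=2
  .##.#|.  b13=0 t=0,i=6
  .##..|#  b12=1 t=0,i=14
  .#.##|.  b11=0 t=0,i=9
  .#.#.|.  b10=0 t=1,i=9
  .#..#|.  b9=0 t=1,i=6
  .#...|.  b8=0 t=2,i=8
  ..###|#  b7=1 t=0,i=1
  ..##.|.  b6=0 t=2,i=2
  ..#.#|.  b5=0 t=1,i=8
  ..#..|.  b4=0 t=2,i=7
  ...##|#  b3=1 t=2,i=12
  ...#.|.  b2=0 t=2,i=6
  ....#|.  b1=0 t=2,i=11
  .....|#  b0=1 t=2,i=10
  bits 00110011011001001101000010001001 = 862245001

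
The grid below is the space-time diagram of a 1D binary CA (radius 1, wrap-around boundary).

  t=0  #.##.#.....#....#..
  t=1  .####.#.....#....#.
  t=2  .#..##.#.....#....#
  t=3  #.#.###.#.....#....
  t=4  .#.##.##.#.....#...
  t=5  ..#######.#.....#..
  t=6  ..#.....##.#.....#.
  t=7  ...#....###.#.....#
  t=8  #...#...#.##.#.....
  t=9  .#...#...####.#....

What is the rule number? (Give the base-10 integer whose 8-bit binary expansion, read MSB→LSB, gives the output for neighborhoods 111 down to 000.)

120

  [7] ### => .  t=1,i=2
  [6] ##. => #  t=0,i=3
  [5] #.# => #  t=0,i=1
  [4] #.. => #  t=0,i=6
  [3] .## => #  t=0,i=2
  [2] .#. => .  t=0,i=0
  [1] ..# => .  t=0,i=10
  [0] ... => .  t=0,i=7
  bits 01111000 = 120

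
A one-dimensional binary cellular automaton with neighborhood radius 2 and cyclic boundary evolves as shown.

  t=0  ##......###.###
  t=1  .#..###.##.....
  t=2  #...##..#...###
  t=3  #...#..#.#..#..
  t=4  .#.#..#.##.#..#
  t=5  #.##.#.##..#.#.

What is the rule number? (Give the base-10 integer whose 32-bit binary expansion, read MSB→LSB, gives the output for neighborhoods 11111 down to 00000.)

  [31] ##### => .  t=0,i=14
  [30] ####. => .  t=0,i=0
  [29] ###.# => .  t=0,i=10
  [28] ###.. => #  t=0,i=1
  [27] ##.## => .  t=0,i=11
  [26] ##.#. => .  t=4,i=10
  [25] ##..# => .  t=2,i=6
  [24] ##... => .  t=0,i=2
  [23] #.### => .  t=0,i=12
  [22] #.##. => #  t=1,i=8
  [21] #.#.# => .  t=4,i=1
  [20] #.#.. => #  t=3,i=9
  [19] #..## => .  t=1,i=3
  [18] #..#. => #  t=2,i=7
  [17] #...# => .  t=2,i=2
  [16] #.... => .  t=0,i=3
  [15] .#### => .  t=0,i=13
  [14] .###. => #  t=0,i=9
  [13] .##.# => .  t=4,i=9
  [12] .##.. => .  t=1,i=9
  [11] .#.## => #  t=4,i=7
  [10] .#.#. => #  t=3,i=8
  [9] .#..# => .  t=1,i=2
  [8] .#... => #  t=2,i=9
  [7] ..### => #  t=0,i=8
  [6] ..##. => #  t=2,i=4
  [5] ..#.# => .  t=3,i=7
  [4] ..#.. => .  t=1,i=1
  [3] ...## => .  t=0,i=7
  [2] ...#. => #  t=1,i=0
  [1] ....# => #  t=0,i=6
  [0] ..... => #  t=0,i=4
  bits 00010000010101000100110111000111 = 273960391

273960391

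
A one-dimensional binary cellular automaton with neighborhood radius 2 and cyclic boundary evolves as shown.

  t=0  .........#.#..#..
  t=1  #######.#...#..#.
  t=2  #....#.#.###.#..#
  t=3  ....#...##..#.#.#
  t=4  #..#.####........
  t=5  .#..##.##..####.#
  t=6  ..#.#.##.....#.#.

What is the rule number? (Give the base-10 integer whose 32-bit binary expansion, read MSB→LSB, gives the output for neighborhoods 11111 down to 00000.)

1556220749

  ##### -> .   bit 31 = 0  t=1,i=2
  ####. -> #   bit 30 = 1  t=1,i=5
  ###.# -> .   bit 29 = 0  t=1,i=6
  ###.. -> #   bit 28 = 1  t=4,i=8
  ##.## -> #   bit 27 = 1  t=5,i=6
  ##.#. -> #   bit 26 = 1  t=1,i=7
  ##..# -> .   bit 25 = 0  t=3,i=10
  ##... -> .   bit 24 = 0  t=2,i=1
  #.### -> #   bit 23 = 1  t=1,i=0
  #.##. -> #   bit 22 = 1  t=5,i=7
  #.#.# -> .   bit 21 = 0  t=2,i=7
  #.#.. -> .   bit 20 = 0  t=0,i=11
  #..## -> .   bit 19 = 0  t=2,i=15
  #..#. -> .   bit 18 = 0  t=0,i=13
  #...# -> #   bit 17 = 1  t=1,i=10
  #.... -> .   bit 16 = 0  t=0,i=16
  .#### -> .   bit 15 = 0  t=1,i=1
  .###. -> .   bit 14 = 0  t=2,i=10
  .##.# -> .   bit 13 = 0  t=5,i=5
  .##.. -> .   bit 12 = 0  t=2,i=0
  .#.## -> #   bit 11 = 1  t=1,i=16
  .#.#. -> .   bit 10 = 0  t=0,i=10
  .#..# -> #   bit 9 = 1  t=0,i=12
  .#... -> #   bit 8 = 1  t=0,i=15
  ..### -> .   bit 7 = 0  t=5,i=11
  ..##. -> #   bit 6 = 1  t=2,i=16
  ..#.# -> .   bit 5 = 0  t=0,i=9
  ..#.. -> .   bit 4 = 0  t=0,i=14
  ...## -> #   bit 3 = 1  t=3,i=7
  ...#. -> #   bit 2 = 1  t=0,i=8
  ....# -> .   bit 1 = 0  t=0,i=7
  ..... -> #   bit 0 = 1  t=0,i=0
  bits 01011100110000100000101101001101 = 1556220749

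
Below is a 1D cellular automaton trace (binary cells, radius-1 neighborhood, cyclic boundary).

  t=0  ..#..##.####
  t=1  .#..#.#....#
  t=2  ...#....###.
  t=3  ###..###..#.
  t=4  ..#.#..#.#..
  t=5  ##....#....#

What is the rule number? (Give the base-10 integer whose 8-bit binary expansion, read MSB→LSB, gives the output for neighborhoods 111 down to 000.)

  [7] ### => .  t=0,i=9
  [6] ##. => #  t=0,i=6
  [5] #.# => .  t=0,i=7
  [4] #.. => .  t=0,i=0
  [3] .## => .  t=0,i=5
  [2] .#. => .  t=0,i=2
  [1] ..# => #  t=0,i=1
  [0] ... => #  t=1,i=8
  bits 01000011 = 67

67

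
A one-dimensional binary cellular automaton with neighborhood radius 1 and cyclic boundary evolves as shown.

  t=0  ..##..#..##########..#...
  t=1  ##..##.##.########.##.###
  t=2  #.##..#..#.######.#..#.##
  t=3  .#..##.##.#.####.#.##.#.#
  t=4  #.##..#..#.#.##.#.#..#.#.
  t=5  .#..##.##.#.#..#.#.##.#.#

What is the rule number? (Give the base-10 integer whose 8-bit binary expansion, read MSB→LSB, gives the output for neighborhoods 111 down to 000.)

179

  ###|#  b7=1 t=0,i=10
  ##.|.  b6=0 t=0,i=3
  #.#|#  b5=1 t=1,i=6
  #..|#  b4=1 t=0,i=4
  .##|.  b3=0 t=0,i=2
  .#.|.  b2=0 t=0,i=6
  ..#|#  b1=1 t=0,i=1
  ...|#  b0=1 t=0,i=0
  bits 10110011 = 179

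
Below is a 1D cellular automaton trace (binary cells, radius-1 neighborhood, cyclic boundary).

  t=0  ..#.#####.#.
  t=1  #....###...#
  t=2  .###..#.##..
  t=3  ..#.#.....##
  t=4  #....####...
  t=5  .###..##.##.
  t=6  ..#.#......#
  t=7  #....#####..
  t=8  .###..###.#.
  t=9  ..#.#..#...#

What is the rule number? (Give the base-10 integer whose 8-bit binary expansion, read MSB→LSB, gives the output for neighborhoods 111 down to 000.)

145

  ###|#  b7=1 t=0,i=5
  ##.|.  b6=0 t=0,i=8
  #.#|.  b5=0 t=0,i=3
  #..|#  b4=1 t=0,i=11
  .##|.  b3=0 t=0,i=4
  .#.|.  b2=0 t=0,i=2
  ..#|.  b1=0 t=0,i=1
  ...|#  b0=1 t=0,i=0
  bits 10010001 = 145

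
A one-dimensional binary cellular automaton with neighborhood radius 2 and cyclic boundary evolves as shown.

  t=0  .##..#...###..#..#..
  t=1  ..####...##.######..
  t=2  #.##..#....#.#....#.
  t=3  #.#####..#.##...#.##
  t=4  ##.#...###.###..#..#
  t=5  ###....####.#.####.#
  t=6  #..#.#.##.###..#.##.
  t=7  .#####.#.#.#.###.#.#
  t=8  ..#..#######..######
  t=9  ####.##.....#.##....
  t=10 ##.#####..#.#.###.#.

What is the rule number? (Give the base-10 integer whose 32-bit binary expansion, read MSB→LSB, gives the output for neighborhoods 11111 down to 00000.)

795137714

  nb #####: next=.  (t=1,i=14, bit31=0)
  nb ####.: next=.  (t=1,i=4, bit30=0)
  nb ###.#: next=#  (t=3,i=0, bit29=1)
  nb ###..: next=.  (t=0,i=11, bit28=0)
  nb ##.##: next=#  (t=1,i=11, bit27=1)
  nb ##.#.: next=#  (t=4,i=2, bit26=1)
  nb ##..#: next=#  (t=0,i=3, bit25=1)
  nb ##...: next=#  (t=1,i=6, bit24=1)
  nb #.###: next=.  (t=1,i=12, bit23=0)
  nb #.##.: next=#  (t=2,i=2, bit22=1)
  nb #.#.#: next=#  (t=2,i=0, bit21=1)
  nb #.#..: next=.  (t=2,i=13, bit20=0)
  nb #..##: next=.  (t=4,i=18, bit19=0)
  nb #..#.: next=#  (t=0,i=4, bit18=1)
  nb #...#: next=.  (t=0,i=7, bit17=0)
  nb #....: next=.  (t=1,i=19, bit16=0)
  nb .####: next=#  (t=1,i=3, bit15=1)
  nb .###.: next=#  (t=0,i=10, bit14=1)
  nb .##.#: next=.  (t=1,i=10, bit13=0)
  nb .##..: next=#  (t=0,i=2, bit12=1)
  nb .#.##: next=.  (t=2,i=1, bit11=0)
  nb .#.#.: next=#  (t=2,i=12, bit10=1)
  nb .#..#: next=#  (t=0,i=15, bit9=1)
  nb .#...: next=.  (t=0,i=6, bit8=0)
  nb ..###: next=#  (t=0,i=9, bit7=1)
  nb ..##.: next=.  (t=0,i=1, bit6=0)
  nb ..#.#: next=#  (t=2,i=11, bit5=1)
  nb ..#..: next=#  (t=0,i=5, bit4=1)
  nb ...##: next=.  (t=0,i=0, bit3=0)
  nb ...#.: next=.  (t=2,i=10, bit2=0)
  nb ....#: next=#  (t=1,i=0, bit1=1)
  nb .....: next=.  (t=9,i=9, bit0=0)
  bits 00101111011001001101011010110010 = 795137714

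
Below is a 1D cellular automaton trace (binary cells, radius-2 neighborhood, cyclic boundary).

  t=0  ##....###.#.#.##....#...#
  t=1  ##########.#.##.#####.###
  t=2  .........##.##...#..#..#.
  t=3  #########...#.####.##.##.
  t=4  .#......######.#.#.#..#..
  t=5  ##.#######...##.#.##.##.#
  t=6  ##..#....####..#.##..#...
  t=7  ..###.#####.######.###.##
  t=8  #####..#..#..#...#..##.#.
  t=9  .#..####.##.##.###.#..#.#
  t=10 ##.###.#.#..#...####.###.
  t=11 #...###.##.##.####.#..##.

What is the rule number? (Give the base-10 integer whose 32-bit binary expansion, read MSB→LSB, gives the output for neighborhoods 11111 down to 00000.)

  ##### -> .   bit 31 = 0  t=1,i=0
  ####. -> .   bit 30 = 0  t=1,i=8
  ###.# -> #   bit 29 = 1  t=0,i=8
  ###.. -> #   bit 28 = 1  t=0,i=1
  ##.## -> .   bit 27 = 0  t=1,i=15
  ##.#. -> #   bit 26 = 1  t=0,i=9
  ##..# -> #   bit 25 = 1  t=6,i=2
  ##... -> #   bit 24 = 1  t=0,i=2
  #.### -> .   bit 23 = 0  t=1,i=16
  #.##. -> #   bit 22 = 1  t=0,i=14
  #.#.# -> .   bit 21 = 0  t=0,i=10
  #.#.. -> #   bit 20 = 1  t=4,i=19
  #..## -> #   bit 19 = 1  t=7,i=1
  #..#. -> #   bit 18 = 1  t=2,i=19
  #...# -> #   bit 17 = 1  t=0,i=22
  #.... -> #   bit 16 = 1  t=0,i=3
  .#### -> #   bit 15 = 1  t=1,i=17
  .###. -> #   bit 14 = 1  t=0,i=0
  .##.# -> .   bit 13 = 0  t=1,i=14
  .##.. -> .   bit 12 = 0  t=0,i=15
  .#.## -> #   bit 11 = 1  t=0,i=13
  .#.#. -> #   bit 10 = 1  t=0,i=11
  .#..# -> .   bit 9 = 0  t=2,i=18
  .#... -> .   bit 8 = 0  t=0,i=21
  ..### -> #   bit 7 = 1  t=0,i=6
  ..##. -> .   bit 6 = 0  t=2,i=9
  ..#.# -> #   bit 5 = 1  t=3,i=12
  ..#.. -> #   bit 4 = 1  t=0,i=20
  ...## -> #   bit 3 = 1  t=0,i=5
  ...#. -> #   bit 2 = 1  t=0,i=19
  ....# -> #   bit 1 = 1  t=0,i=4
  ..... -> #   bit 0 = 1  t=2,i=1
  bits 00110111010111111100110010111111 = 929025215

929025215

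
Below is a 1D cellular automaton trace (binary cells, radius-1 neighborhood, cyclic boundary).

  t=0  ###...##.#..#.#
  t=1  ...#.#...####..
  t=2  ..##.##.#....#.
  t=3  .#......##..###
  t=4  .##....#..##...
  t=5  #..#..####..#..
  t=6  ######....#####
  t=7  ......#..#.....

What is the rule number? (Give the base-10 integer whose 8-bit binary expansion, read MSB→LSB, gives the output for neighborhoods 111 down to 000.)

  ###|.  b7=0 t=0,i=0
  ##.|.  b6=0 t=0,i=2
  #.#|.  b5=0 t=0,i=8
  #..|#  b4=1 t=0,i=3
  .##|.  b3=0 t=0,i=6
  .#.|#  b2=1 t=0,i=9
  ..#|#  b1=1 t=0,i=5
  ...|.  b0=0 t=0,i=4
  bits 00010110 = 22

22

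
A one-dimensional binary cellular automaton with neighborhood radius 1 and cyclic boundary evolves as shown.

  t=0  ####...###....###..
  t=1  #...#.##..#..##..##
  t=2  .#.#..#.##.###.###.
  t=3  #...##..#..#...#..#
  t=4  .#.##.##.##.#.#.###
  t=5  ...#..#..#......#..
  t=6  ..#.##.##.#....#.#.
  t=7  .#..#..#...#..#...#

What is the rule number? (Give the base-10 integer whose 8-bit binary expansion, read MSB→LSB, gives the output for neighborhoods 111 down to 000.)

  ###|.  b7=0 t=0,i=1
  ##.|.  b6=0 t=0,i=3
  #.#|.  b5=0 t=1,i=5
  #..|#  b4=1 t=0,i=4
  .##|#  b3=1 t=0,i=0
  .#.|.  b2=0 t=1,i=4
  ..#|#  b1=1 t=0,i=6
  ...|.  b0=0 t=0,i=5
  bits 00011010 = 26

26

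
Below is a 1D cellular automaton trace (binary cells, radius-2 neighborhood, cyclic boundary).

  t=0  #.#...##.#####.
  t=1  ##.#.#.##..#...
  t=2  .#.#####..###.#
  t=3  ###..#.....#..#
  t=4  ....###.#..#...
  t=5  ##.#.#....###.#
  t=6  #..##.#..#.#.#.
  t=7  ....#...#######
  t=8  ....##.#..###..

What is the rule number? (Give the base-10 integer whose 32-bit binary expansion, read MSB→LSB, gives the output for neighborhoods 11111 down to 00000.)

2288282937

  nb #####: next=#  (t=0,i=11, bit31=1)
  nb ####.: next=.  (t=0,i=12, bit30=0)
  nb ###.#: next=.  (t=0,i=13, bit29=0)
  nb ###..: next=.  (t=2,i=7, bit28=0)
  nb ##.##: next=#  (t=0,i=8, bit27=1)
  nb ##.#.: next=.  (t=0,i=14, bit26=0)
  nb ##..#: next=.  (t=1,i=9, bit25=0)
  nb ##...: next=.  (t=7,i=0, bit24=0)
  nb #.###: next=.  (t=0,i=9, bit23=0)
  nb #.##.: next=#  (t=1,i=7, bit22=1)
  nb #.#.#: next=#  (t=0,i=0, bit21=1)
  nb #.#..: next=.  (t=0,i=2, bit20=0)
  nb #..##: next=.  (t=2,i=9, bit19=0)
  nb #..#.: next=#  (t=1,i=10, bit18=1)
  nb #...#: next=.  (t=0,i=4, bit17=0)
  nb #....: next=.  (t=3,i=7, bit16=0)
  nb .####: next=.  (t=0,i=10, bit15=0)
  nb .###.: next=#  (t=2,i=11, bit14=1)
  nb .##.#: next=#  (t=0,i=7, bit13=1)
  nb .##..: next=.  (t=1,i=8, bit12=0)
  nb .#.##: next=#  (t=1,i=6, bit11=1)
  nb .#.#.: next=#  (t=0,i=1, bit10=1)
  nb .#..#: next=.  (t=3,i=12, bit9=0)
  nb .#...: next=#  (t=0,i=3, bit8=1)
  nb ..###: next=.  (t=2,i=10, bit7=0)
  nb ..##.: next=.  (t=0,i=6, bit6=0)
  nb ..#.#: next=#  (t=6,i=9, bit5=1)
  nb ..#..: next=#  (t=1,i=11, bit4=1)
  nb ...##: next=#  (t=0,i=5, bit3=1)
  nb ...#.: next=.  (t=3,i=10, bit2=0)
  nb ....#: next=.  (t=3,i=9, bit1=0)
  nb .....: next=#  (t=3,i=8, bit0=1)
  bits 10001000011001000110110100111001 = 2288282937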